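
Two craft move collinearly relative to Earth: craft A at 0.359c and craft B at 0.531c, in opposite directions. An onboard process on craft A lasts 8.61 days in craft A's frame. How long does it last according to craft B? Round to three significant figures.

13.0 days

Transform craft A's velocity into craft B's frame: (0.359 + 0.531)/(1 + 0.359·0.531) = 0.89/1.190629, so the relative speed is 0.7475c.
At |u| = 0.7475c, γ = (1 − 0.558756)^(−1/2) = 1.5054.
Craft A's interval is proper; time dilation gives Δt_B = γΔτ = 1.5054 × 8.61 days = 13.0 days.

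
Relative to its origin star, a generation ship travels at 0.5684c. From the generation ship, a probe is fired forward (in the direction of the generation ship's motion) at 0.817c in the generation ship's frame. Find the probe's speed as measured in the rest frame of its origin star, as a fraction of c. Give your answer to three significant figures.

0.946c

Relativistic velocity addition: u = (u' + v)/(1 + u'v/c²), with u' = 0.817c and v = 0.5684c.
Numerator: 0.817 + 0.5684 = 1.3854. Denominator: 1 + (0.817)(0.5684) = 1.4643828.
u = 1.3854/1.4643828 = 0.94606, so the speed is 0.946c.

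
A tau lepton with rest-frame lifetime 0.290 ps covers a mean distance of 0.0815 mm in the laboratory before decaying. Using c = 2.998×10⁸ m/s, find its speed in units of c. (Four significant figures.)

0.6839c

d = βγcτ ⇒ βγ = d/(cτ) = 8.150×10^-5 m / (8.6942×10^-5 m) = 0.93741.
β = (βγ)/√(1+(βγ)²) = 0.93741/√1.878738 = 0.6839.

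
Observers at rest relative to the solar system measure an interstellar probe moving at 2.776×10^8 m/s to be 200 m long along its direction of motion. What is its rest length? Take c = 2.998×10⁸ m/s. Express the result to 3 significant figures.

β = v/c = (2.776×10^8 m/s)/(2.998×10⁸ m/s) = 0.925951.
With β = 0.925951, γ = 1/√(1 − 0.925951²) = 1/√0.1426147 = 2.648.
Proper length: L₀ = γ·L = 2.648 × 200 = 530 m.

530 m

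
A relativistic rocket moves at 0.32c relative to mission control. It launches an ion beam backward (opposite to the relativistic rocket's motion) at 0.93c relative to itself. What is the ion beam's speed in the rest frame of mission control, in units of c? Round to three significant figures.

In units of c, u = (u' + v)/(1 + u'v) with u' = −0.93 and v = 0.32.
Numerator: −0.93 + 0.32 = −0.61. Denominator: 1 + (−0.93)(0.32) = 0.7024.
u = −0.61/0.7024 = −0.86845, so the speed is 0.868c.

0.868c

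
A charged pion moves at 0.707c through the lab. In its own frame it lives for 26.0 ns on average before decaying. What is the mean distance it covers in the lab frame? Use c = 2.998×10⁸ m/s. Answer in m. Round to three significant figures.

β² = 0.499849, so γ = 1/√0.500151 = 1.414.
Lab-frame lifetime: Δt = γτ = 1.414 × 26.0 ns = 36.764 ns.
Distance: d = vΔt = 0.707 × 2.998×10⁸ m/s × 3.6764×10^-8 s = 7.79 m.

7.79 m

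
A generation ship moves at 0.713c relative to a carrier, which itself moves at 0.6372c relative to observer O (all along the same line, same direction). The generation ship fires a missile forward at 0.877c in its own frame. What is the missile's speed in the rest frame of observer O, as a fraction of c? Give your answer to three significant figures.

0.995c

Compose velocities in two stages. Stage 1 (into S'): u₁ = (0.877+0.713)/(1+0.877×0.713) = 0.97828.
Stage 2 (into S): u = (0.97828+0.6372)/(1+0.97828×0.6372) = 0.99515, so the speed is 0.995c.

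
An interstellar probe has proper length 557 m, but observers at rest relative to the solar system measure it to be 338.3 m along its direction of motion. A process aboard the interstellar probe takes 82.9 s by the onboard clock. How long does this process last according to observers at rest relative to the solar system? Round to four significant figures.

136.5 s

From L = L₀/γ: γ = 557/338.3 = 1.64647.
Δt = γΔτ = 1.64647 × 82.9 = 136.5 s.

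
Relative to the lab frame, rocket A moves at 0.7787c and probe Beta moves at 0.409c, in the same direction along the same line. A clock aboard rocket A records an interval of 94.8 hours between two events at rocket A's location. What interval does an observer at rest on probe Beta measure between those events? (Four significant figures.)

Speed of rocket A in probe Beta's frame: u = (v_A − v_B)/(1 − v_A v_B/c²) = (0.7787 − 0.409)/(1 − 0.7787×0.409) = 0.3697/0.6815117 = 0.54247; |u| = 0.54247c.
At |u| = 0.54247c, γ = (1 − 0.294274)^(−1/2) = 1.1904.
Rocket A's interval is proper; time dilation gives Δt_B = γΔτ = 1.1904 × 94.8 hours = 112.8 hours.

112.8 hours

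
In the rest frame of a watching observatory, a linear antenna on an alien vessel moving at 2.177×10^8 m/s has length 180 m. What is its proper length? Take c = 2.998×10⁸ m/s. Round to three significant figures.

β = v/c = (2.177×10^8 m/s)/(2.998×10⁸ m/s) = 0.726151.
γ = 1/√(1 − β²) = 1/√(1 − 0.5272953) = 1/√0.4727047 = 1/0.687535 = 1.4545.
Proper length: L₀ = γ·L = 1.4545 × 180 = 262 m.

262 m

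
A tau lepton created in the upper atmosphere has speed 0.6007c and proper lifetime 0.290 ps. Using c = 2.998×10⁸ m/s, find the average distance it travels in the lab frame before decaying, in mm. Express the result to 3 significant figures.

0.0653 mm

γ = 1/√(1 − β²) = 1/√(1 − 0.36084049) = 1/√0.63915951 = 1/0.799475 = 1.2508.
Lab-frame lifetime: Δt = γτ = 1.2508 × 0.290 ps = 0.36273 ps.
Distance: d = vΔt = 0.6007 × 2.998×10⁸ m/s × 3.6273×10^-13 s = 6.53×10^-5 m = 0.0653 mm.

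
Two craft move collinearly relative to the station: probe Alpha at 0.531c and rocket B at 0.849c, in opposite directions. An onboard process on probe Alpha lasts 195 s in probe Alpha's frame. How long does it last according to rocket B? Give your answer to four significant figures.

Speed of probe Alpha in rocket B's frame: u = (v_A + v_B)/(1 + v_A v_B/c²) = (0.531 + 0.849)/(1 + 0.531×0.849) = 1.38/1.450819 = 0.95119; |u| = 0.95119c.
γ for this relative speed: γ = 1/√(1 − 0.904762) = 3.2404.
Probe Alpha's interval is proper; time dilation gives Δt_B = γΔτ = 3.2404 × 195 s = 631.9 s.

631.9 s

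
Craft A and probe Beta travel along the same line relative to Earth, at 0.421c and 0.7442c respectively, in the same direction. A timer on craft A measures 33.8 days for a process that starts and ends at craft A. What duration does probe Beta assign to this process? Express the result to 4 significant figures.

38.31 days

Transform craft A's velocity into probe Beta's frame: (0.421 − 0.7442)/(1 − 0.421·0.7442) = −0.3232/0.6866918, so the relative speed is 0.47066c.
γ for this relative speed: γ = 1/√(1 − 0.221521) = 1.1334.
The clock on craft A records proper time, so probe Beta measures Δt = γΔτ = 1.1334 × 33.8 = 38.31 days.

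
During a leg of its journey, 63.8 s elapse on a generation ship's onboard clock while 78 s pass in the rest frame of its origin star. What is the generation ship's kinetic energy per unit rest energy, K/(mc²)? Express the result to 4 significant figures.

0.2226

γ = Δt/Δτ = 78/63.8 = 1.22257.
K/(mc²) = γ − 1 = 1.22257 − 1 = 0.2226.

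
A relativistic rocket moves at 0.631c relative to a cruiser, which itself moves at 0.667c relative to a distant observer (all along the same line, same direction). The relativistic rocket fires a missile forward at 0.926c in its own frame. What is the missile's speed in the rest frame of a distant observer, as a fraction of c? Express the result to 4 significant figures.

First combine the missile and relativistic rocket (S''→S'): u₁ = (0.926 + 0.631)/(1 + 0.926×0.631) = 1.557/1.584306 = 0.98276.
Then combine with the cruiser (S'→S): u = (0.98276 + 0.667)/(1 + 0.98276×0.667) = 1.64976/1.65550092 = 0.99653.

0.9965c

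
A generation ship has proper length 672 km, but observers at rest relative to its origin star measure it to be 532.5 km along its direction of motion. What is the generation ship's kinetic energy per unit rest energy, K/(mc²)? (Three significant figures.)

0.262

γ = L₀/L = 672/532.5 = 1.26197.
Since K = (γ−1)mc², K/(mc²) = 1.26197 − 1 = 0.262.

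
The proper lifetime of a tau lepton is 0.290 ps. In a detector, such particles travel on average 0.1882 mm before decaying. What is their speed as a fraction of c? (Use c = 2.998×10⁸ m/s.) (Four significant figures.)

0.9078c

d = βγcτ ⇒ βγ = d/(cτ) = 1.882×10^-4 m / (8.6942×10^-5 m) = 2.1647.
β = (βγ)/√(1+(βγ)²) = 2.1647/√5.68593 = 0.9078.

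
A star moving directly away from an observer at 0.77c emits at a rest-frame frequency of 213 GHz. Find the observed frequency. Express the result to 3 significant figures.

76.8 GHz

Relativistic Doppler (source moving away): f_obs = f_src · √((1−β)/(1+β)).
With β = 0.77: factor = √(0.23/1.77) = 0.36048.
f_obs = 213 × 0.36048 = 76.8 GHz.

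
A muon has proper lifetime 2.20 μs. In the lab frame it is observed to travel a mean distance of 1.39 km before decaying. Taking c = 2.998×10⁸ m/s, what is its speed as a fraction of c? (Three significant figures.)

0.903c

Let x = d/(cτ) = 1390 m / (2.998×10⁸ m/s × 2.200×10^-6 s) = 2.1075. Since d = βγcτ, x = βγ = β/√(1−β²).
Solving: β² = x²/(1+x²) = 4.44156/5.44156 = 0.816229, so β = 0.903.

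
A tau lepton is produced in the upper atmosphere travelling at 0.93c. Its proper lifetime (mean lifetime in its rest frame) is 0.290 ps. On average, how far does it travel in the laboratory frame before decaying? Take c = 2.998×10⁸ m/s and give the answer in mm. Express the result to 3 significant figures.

γ = 1/√(1 − β²) = 1/√(1 − 0.8649) = 1/√0.1351 = 1/0.36756 = 2.7206.
Lab-frame lifetime: Δt = γτ = 2.7206 × 0.290 ps = 0.78897 ps.
Distance: d = vΔt = 0.93 × 2.998×10⁸ m/s × 7.8897×10^-13 s = 2.20×10^-4 m = 0.220 mm.

0.220 mm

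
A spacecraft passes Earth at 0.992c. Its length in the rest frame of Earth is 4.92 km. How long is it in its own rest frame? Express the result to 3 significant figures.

With β = 0.992, γ = 1/√(1 − 0.992²) = 1/√0.015936 = 7.9216.
Proper length: L₀ = γ·L = 7.9216 × 4.92 = 39.0 km.

39.0 km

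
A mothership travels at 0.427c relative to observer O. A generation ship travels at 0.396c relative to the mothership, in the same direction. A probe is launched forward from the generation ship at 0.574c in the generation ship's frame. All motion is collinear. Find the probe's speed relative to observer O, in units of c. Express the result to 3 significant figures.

0.910c

Apply u = (u'+v)/(1+u'v) twice. Probe in the mothership frame: (0.574+0.396)/(1+0.574·0.396) = 0.97/1.227304 = 0.79035c.
That velocity, transformed to the rest frame of observer O: (0.79035+0.427)/(1+0.79035·0.427) = 1.21735/1.33747945 = 0.91018c.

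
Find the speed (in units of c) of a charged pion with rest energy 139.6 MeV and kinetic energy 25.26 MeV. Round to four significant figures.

0.5319c

γ = 1 + K/(mc²) = 1 + 25.26/139.6 = 1.1809.
β = √(1 − 1/γ²) = √(1 − 0.71709) = √0.28291 = 0.5319.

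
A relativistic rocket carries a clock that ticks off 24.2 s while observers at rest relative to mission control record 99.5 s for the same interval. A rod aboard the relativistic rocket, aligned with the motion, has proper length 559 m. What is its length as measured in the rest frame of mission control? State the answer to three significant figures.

From Δt = γΔτ: γ = 99.5/24.2 = 4.11157.
L = L₀/γ = 559/4.11157 = 136 m.

136 m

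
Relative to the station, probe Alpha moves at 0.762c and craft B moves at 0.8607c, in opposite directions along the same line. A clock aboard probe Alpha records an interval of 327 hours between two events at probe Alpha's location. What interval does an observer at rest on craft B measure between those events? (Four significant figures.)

1642 hours

The velocity of probe Alpha relative to craft B is (0.762 + 0.8607)c / (1 + 0.762×0.8607) = 0.97998c; relative speed 0.97998c.
At |u| = 0.97998c, γ = (1 − 0.960361)^(−1/2) = 5.0227.
The clock on probe Alpha records proper time, so craft B measures Δt = γΔτ = 5.0227 × 327 = 1642 hours.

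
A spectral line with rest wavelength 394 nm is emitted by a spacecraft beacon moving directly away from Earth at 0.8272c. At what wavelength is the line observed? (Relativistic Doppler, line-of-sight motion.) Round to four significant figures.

Relativistic Doppler for wavelength: λ_obs = λ_src · √((1+β)/(1−β)).
With β = 0.8272: factor = √(1.8272/0.1728) = 3.2518.
λ_obs = 394 × 3.2518 = 1281 nm.

1281 nm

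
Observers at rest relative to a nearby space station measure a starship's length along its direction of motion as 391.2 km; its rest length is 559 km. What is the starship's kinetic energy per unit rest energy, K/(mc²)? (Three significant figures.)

Length contraction gives γ = L₀/L = 559/391.2 = 1.42894.
K/(mc²) = γ − 1 = 1.42894 − 1 = 0.429.

0.429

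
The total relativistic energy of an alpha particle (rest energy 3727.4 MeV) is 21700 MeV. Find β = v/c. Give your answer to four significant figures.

0.9851

γ = E/(mc²) = 21700/3727.4 = 5.8218.
β = √(1 − 1/γ²) = √(1 − 0.0295043) = √0.9704957 = 0.9851.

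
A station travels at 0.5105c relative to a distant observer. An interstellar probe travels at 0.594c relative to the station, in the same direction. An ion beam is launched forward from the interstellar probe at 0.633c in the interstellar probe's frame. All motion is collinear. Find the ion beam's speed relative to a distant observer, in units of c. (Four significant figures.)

0.9636c

First combine the ion beam and interstellar probe (S''→S'): u₁ = (0.633 + 0.594)/(1 + 0.633×0.594) = 1.227/1.376002 = 0.89171.
Then combine with the station (S'→S): u = (0.89171 + 0.5105)/(1 + 0.89171×0.5105) = 1.40221/1.455217955 = 0.96357.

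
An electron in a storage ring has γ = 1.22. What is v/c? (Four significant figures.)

0.5728

β = √(1 − 1/γ²) = √(1 − 1/1.4884) = √0.328138 = 0.5728.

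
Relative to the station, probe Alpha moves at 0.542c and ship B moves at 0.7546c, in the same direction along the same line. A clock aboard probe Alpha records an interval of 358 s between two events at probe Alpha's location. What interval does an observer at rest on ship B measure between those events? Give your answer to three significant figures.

The velocity of probe Alpha relative to ship B is (0.542 − 0.7546)c / (1 − 0.542×0.7546) = −0.35973c; relative speed 0.35973c.
At |u| = 0.35973c, γ = (1 − 0.129406)^(−1/2) = 1.0717.
The clock on probe Alpha records proper time, so ship B measures Δt = γΔτ = 1.0717 × 358 = 384 s.

384 s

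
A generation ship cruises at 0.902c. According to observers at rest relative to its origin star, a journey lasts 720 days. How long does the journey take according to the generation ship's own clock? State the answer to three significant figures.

With β = 0.902, γ = 1/√(1 − 0.902²) = 1/√0.186396 = 2.3162.
The moving clock records proper time: Δτ = Δt/γ = 720/2.3162 = 311 days.

311 days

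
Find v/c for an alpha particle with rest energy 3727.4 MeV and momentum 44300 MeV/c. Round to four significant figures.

βγ = pc/(mc²) = 44300/3727.4 = 11.885.
Since γ² = 1 + (βγ)² = 142.253, γ = √142.253 = 11.927, and β = (βγ)/γ = 11.885/11.927 = 0.9965.

0.9965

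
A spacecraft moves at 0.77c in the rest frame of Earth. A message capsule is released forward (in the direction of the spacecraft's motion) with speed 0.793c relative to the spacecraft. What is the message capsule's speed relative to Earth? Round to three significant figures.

0.970c

Relativistic velocity addition: u = (u' + v)/(1 + u'v/c²), with u' = 0.793c and v = 0.77c.
Numerator: 0.793 + 0.77 = 1.563. Denominator: 1 + (0.793)(0.77) = 1.61061.
u = 1.563/1.61061 = 0.97044, so the speed is 0.970c.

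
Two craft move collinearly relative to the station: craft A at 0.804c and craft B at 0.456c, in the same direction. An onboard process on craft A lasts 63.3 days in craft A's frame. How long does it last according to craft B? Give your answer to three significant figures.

Transform craft A's velocity into craft B's frame: (0.804 − 0.456)/(1 − 0.804·0.456) = 0.348/0.633376, so the relative speed is 0.54944c.
At |u| = 0.54944c, γ = (1 − 0.301884)^(−1/2) = 1.1968.
Craft A's interval is proper; time dilation gives Δt_B = γΔτ = 1.1968 × 63.3 days = 75.8 days.

75.8 days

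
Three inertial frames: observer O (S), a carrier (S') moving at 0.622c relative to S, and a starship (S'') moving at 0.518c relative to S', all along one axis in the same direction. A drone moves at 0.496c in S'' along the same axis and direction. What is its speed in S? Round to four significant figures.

0.9514c

Apply u = (u'+v)/(1+u'v) twice. Drone in the carrier frame: (0.496+0.518)/(1+0.496·0.518) = 1.014/1.256928 = 0.80673c.
That velocity, transformed to the rest frame of observer O: (0.80673+0.622)/(1+0.80673·0.622) = 1.42873/1.50178606 = 0.95135c.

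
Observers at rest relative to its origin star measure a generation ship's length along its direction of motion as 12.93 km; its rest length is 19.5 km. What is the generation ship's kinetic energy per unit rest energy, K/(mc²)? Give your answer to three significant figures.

0.508

Length contraction gives γ = L₀/L = 19.5/12.93 = 1.50812.
Since K = (γ−1)mc², K/(mc²) = 1.50812 − 1 = 0.508.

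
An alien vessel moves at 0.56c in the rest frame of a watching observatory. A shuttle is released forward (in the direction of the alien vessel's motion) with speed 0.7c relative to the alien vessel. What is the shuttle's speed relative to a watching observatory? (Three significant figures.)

Relativistic velocity addition: u = (u' + v)/(1 + u'v/c²), with u' = 0.7c and v = 0.56c.
Numerator: 0.7 + 0.56 = 1.26. Denominator: 1 + (0.7)(0.56) = 1.392.
u = 1.26/1.392 = 0.90517, so the speed is 0.905c.

0.905c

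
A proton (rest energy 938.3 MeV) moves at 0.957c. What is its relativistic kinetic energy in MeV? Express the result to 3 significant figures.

2300 MeV

γ = 1/√(1 − β²) = 1/√(1 − 0.915849) = 1/√0.084151 = 1/0.290088 = 3.4472.
Kinetic energy: K = (γ − 1)mc² = (3.4472 − 1) × 938.3 MeV = 2.4472 × 938.3 = 2300 MeV.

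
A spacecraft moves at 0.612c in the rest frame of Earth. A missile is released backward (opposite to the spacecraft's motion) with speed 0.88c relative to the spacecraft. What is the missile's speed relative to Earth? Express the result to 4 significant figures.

In units of c, u = (u' + v)/(1 + u'v) with u' = −0.88 and v = 0.612.
Numerator: −0.88 + 0.612 = −0.268. Denominator: 1 + (−0.88)(0.612) = 0.46144.
u = −0.268/0.46144 = −0.58079, so the speed is 0.5808c.

0.5808c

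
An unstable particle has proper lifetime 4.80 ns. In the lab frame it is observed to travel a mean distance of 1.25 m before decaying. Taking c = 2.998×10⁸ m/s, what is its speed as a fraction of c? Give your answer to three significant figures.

0.656c

d = βγcτ ⇒ βγ = d/(cτ) = 1.250 m / (1.43904 m) = 0.86863.
β = (βγ)/√(1+(βγ)²) = 0.86863/√1.754518 = 0.656.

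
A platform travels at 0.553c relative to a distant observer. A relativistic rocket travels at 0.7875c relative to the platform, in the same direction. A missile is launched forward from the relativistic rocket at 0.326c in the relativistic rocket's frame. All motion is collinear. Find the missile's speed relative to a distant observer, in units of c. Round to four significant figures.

0.9658c

Compose velocities in two stages. Stage 1 (into S'): u₁ = (0.326+0.7875)/(1+0.326×0.7875) = 0.88603.
Stage 2 (into S): u = (0.88603+0.553)/(1+0.88603×0.553) = 0.96581, so the speed is 0.9658c.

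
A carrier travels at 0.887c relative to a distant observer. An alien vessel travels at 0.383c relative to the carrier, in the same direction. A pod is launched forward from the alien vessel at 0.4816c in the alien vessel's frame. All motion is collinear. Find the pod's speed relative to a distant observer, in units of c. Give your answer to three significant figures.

Apply u = (u'+v)/(1+u'v) twice. Pod in the carrier frame: (0.4816+0.383)/(1+0.4816·0.383) = 0.8646/1.1844528 = 0.72996c.
That velocity, transformed to the rest frame of a distant observer: (0.72996+0.887)/(1+0.72996·0.887) = 1.61696/1.64747452 = 0.98148c.

0.981c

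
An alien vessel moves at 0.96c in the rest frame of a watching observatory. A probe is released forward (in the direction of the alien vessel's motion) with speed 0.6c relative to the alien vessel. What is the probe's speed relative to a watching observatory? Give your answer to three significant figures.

In units of c, u = (u' + v)/(1 + u'v) with u' = 0.6 and v = 0.96.
Numerator: 0.6 + 0.96 = 1.56. Denominator: 1 + (0.6)(0.96) = 1.576.
u = 1.56/1.576 = 0.98985, so the speed is 0.990c.

0.990c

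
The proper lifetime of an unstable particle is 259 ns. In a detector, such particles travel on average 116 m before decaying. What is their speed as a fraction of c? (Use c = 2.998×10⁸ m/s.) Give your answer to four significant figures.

0.8310c

Lab distance = (lab lifetime)·v = γτ·βc, so βγ = d/(cτ) = 116.0/(2.998×10⁸ × 2.590×10^-7) = 1.4939.
With βγ = 1.4939: γ² = 1 + (βγ)² = 3.23174, and β = (βγ)/γ = 1.4939/1.7977 = 0.8310.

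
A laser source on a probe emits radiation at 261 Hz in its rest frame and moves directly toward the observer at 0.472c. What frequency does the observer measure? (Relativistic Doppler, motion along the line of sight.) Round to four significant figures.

435.8 Hz

Relativistic Doppler (source moving toward): f_obs = f_src · √((1+β)/(1−β)).
With β = 0.472: factor = √(1.472/0.528) = 1.6697.
f_obs = 261 × 1.6697 = 435.8 Hz.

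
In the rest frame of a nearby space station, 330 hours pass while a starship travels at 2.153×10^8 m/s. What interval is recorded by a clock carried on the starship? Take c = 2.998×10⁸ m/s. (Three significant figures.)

230 hours

β = v/c = (2.153×10^8 m/s)/(2.998×10⁸ m/s) = 0.718145.
β² = 0.5157322, so γ = 1/√0.4842678 = 1.437.
The moving clock records proper time: Δτ = Δt/γ = 330/1.437 = 230 hours.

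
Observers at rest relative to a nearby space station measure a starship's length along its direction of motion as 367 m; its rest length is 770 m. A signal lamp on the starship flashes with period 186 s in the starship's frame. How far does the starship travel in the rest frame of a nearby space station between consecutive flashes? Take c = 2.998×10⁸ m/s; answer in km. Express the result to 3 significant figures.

1.03×10^8 km

From L = L₀/γ: γ = 770/367 = 2.09809.
β = √(1 − 1/γ²) = 0.87911. Lab-frame period = γτ = 2.09809×186 s = 390.24 s. Distance = βc × γτ = 0.87911 × 2.998×10⁸ m/s × 390.24 s = 1.0285×10^11 m = 1.03×10^8 km.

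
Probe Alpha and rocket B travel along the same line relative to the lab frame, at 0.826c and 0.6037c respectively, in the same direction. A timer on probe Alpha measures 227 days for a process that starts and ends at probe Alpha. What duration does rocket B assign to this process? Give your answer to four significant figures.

Transform probe Alpha's velocity into rocket B's frame: (0.826 − 0.6037)/(1 − 0.826·0.6037) = 0.2223/0.5013438, so the relative speed is 0.44341c.
At |u| = 0.44341c, γ = (1 − 0.196612)^(−1/2) = 1.1157.
The clock on probe Alpha records proper time, so rocket B measures Δt = γΔτ = 1.1157 × 227 = 253.3 days.

253.3 days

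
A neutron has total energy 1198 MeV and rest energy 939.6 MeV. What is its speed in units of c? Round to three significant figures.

0.620c

Total energy E = γmc² gives γ = 1198/939.6 = 1.275.
Hence β = √(1 − 1/γ²) = √(1 − 0.615148) = √0.384852 = 0.620.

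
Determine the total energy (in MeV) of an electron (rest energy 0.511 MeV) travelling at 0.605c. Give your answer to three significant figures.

0.642 MeV

With β = 0.605, γ = 1/√(1 − 0.605²) = 1/√0.633975 = 1.2559.
Total energy: E = γmc² = 1.2559 × 0.511 MeV = 0.642 MeV.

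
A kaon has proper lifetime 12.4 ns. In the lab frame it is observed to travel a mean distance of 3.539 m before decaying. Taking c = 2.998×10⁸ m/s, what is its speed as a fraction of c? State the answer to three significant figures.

0.690c

d = βγcτ ⇒ βγ = d/(cτ) = 3.539 m / (3.71752 m) = 0.95198.
β = (βγ)/√(1+(βγ)²) = 0.95198/√1.906266 = 0.690.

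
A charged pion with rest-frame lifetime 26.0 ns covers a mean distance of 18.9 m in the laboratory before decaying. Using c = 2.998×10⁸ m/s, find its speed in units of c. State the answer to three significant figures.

Lab distance = (lab lifetime)·v = γτ·βc, so βγ = d/(cτ) = 18.90/(2.998×10⁸ × 2.600×10^-8) = 2.4247.
With βγ = 2.4247: γ² = 1 + (βγ)² = 6.87917, and β = (βγ)/γ = 2.4247/2.62282 = 0.924.

0.924c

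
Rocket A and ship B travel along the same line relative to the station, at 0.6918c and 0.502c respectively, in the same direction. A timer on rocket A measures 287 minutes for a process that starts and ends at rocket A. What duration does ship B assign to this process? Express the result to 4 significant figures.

300.0 minutes

Speed of rocket A in ship B's frame: u = (v_A − v_B)/(1 − v_A v_B/c²) = (0.6918 − 0.502)/(1 − 0.6918×0.502) = 0.1898/0.6527164 = 0.29078; |u| = 0.29078c.
At |u| = 0.29078c, γ = (1 − 0.084553)^(−1/2) = 1.0452.
Rocket A's interval is proper; time dilation gives Δt_B = γΔτ = 1.0452 × 287 minutes = 300.0 minutes.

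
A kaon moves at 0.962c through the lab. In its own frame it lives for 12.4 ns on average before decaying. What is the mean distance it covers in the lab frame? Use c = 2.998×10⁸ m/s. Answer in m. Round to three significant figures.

γ = 1/√(1 − β²) = 1/√(1 − 0.925444) = 1/√0.074556 = 1/0.273049 = 3.6623.
Lab-frame lifetime: Δt = γτ = 3.6623 × 12.4 ns = 45.413 ns.
Distance: d = vΔt = 0.962 × 2.998×10⁸ m/s × 4.5413×10^-8 s = 13.1 m.

13.1 m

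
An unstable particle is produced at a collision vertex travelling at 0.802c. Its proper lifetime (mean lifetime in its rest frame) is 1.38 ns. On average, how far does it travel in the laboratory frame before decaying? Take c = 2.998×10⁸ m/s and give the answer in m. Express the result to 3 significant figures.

0.555 m

γ = 1/√(1 − β²) = 1/√(1 − 0.643204) = 1/√0.356796 = 1/0.597324 = 1.6741.
Lab-frame lifetime: Δt = γτ = 1.6741 × 1.38 ns = 2.3103 ns.
Distance: d = vΔt = 0.802 × 2.998×10⁸ m/s × 2.3103×10^-9 s = 0.555 m.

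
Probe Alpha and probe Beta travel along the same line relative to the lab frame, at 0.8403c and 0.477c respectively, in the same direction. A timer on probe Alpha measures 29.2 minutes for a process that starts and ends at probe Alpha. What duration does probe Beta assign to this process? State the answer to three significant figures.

36.7 minutes

Speed of probe Alpha in probe Beta's frame: u = (v_A − v_B)/(1 − v_A v_B/c²) = (0.8403 − 0.477)/(1 − 0.8403×0.477) = 0.3633/0.5991769 = 0.60633; |u| = 0.60633c.
γ for this relative speed: γ = 1/√(1 − 0.367636) = 1.2575.
The clock on probe Alpha records proper time, so probe Beta measures Δt = γΔτ = 1.2575 × 29.2 = 36.7 minutes.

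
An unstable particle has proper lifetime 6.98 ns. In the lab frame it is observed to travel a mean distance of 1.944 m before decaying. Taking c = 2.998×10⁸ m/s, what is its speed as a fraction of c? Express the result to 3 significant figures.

0.681c

Lab distance = (lab lifetime)·v = γτ·βc, so βγ = d/(cτ) = 1.944/(2.998×10⁸ × 6.980×10^-9) = 0.92899.
With βγ = 0.92899: γ² = 1 + (βγ)² = 1.863022, and β = (βγ)/γ = 0.92899/1.36493 = 0.681.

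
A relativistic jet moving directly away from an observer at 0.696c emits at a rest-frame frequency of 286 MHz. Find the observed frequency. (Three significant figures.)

121 MHz

Relativistic Doppler (source moving away): f_obs = f_src · √((1−β)/(1+β)).
With β = 0.696: factor = √(0.304/1.696) = 0.42337.
f_obs = 286 × 0.42337 = 121 MHz.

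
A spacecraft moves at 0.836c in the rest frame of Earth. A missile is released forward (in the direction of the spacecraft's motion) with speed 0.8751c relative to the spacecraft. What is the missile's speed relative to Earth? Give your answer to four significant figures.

0.9882c

In units of c, u = (u' + v)/(1 + u'v) with u' = 0.8751 and v = 0.836.
Numerator: 0.8751 + 0.836 = 1.7111. Denominator: 1 + (0.8751)(0.836) = 1.7315836.
u = 1.7111/1.7315836 = 0.98817, so the speed is 0.9882c.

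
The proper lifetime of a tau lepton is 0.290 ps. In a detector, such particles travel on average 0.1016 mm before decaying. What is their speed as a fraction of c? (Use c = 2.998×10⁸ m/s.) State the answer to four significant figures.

Let x = d/(cτ) = 1.016×10^-4 m / (2.998×10⁸ m/s × 2.900×10^-13 s) = 1.1686. Since d = βγcτ, x = βγ = β/√(1−β²).
Solving: β² = x²/(1+x²) = 1.36563/2.36563 = 0.57728, so β = 0.7598.

0.7598c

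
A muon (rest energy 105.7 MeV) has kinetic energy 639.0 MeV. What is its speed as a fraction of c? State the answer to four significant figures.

0.9899c

γ = 1 + K/(mc²) = 1 + 639.0/105.7 = 7.0454.
β = √(1 − 1/γ²) = √(1 − 0.020146) = √0.979854 = 0.9899.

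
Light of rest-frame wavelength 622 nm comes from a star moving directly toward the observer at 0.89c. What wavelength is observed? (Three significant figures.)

150 nm

Relativistic Doppler for wavelength: λ_obs = λ_src · √((1−β)/(1+β)).
With β = 0.89: factor = √(0.11/1.89) = 0.24125.
λ_obs = 622 × 0.24125 = 150 nm.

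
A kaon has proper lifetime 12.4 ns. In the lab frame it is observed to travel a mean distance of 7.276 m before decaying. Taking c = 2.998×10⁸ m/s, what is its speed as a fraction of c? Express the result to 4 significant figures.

d = βγcτ ⇒ βγ = d/(cτ) = 7.276 m / (3.71752 m) = 1.9572.
β = (βγ)/√(1+(βγ)²) = 1.9572/√4.83063 = 0.8905.

0.8905c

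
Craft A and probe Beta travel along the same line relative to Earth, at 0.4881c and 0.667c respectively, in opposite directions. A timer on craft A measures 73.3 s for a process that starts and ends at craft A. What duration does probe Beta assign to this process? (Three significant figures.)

149 s

Speed of craft A in probe Beta's frame: u = (v_A + v_B)/(1 + v_A v_B/c²) = (0.4881 + 0.667)/(1 + 0.4881×0.667) = 1.1551/1.3255627 = 0.8714; |u| = 0.8714c.
γ for this relative speed: γ = 1/√(1 − 0.759338) = 2.0384.
The clock on craft A records proper time, so probe Beta measures Δt = γΔτ = 2.0384 × 73.3 = 149 s.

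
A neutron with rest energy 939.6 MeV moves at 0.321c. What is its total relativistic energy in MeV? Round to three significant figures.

Lorentz factor: γ = (1 − 0.103041)^(−1/2) = 1.0559.
Total energy: E = γmc² = 1.0559 × 939.6 MeV = 992 MeV.

992 MeV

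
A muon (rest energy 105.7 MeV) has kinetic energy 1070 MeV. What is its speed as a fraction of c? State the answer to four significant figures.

0.9960c

K = (γ−1)mc², so γ = 1 + 1070/105.7 = 11.123.
Then v/c = √(1 − γ⁻²) = √(1 − 0.00808269) = √0.99191731 = 0.9960.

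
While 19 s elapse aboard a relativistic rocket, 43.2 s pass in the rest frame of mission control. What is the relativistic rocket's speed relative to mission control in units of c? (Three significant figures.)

0.898c

γ = Δt/Δτ = 43.2/19 = 2.2737.
β = √(1 − 1/γ²) = √(1 − 0.193434) = √0.806566 = 0.898.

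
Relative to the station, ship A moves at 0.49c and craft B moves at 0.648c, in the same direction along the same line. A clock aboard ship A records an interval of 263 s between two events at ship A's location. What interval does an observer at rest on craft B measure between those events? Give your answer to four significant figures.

270.3 s

Transform ship A's velocity into craft B's frame: (0.49 − 0.648)/(1 − 0.49·0.648) = −0.158/0.68248, so the relative speed is 0.23151c.
At |u| = 0.23151c, γ = (1 − 0.0535969)^(−1/2) = 1.0279.
Ship A's interval is proper; time dilation gives Δt_B = γΔτ = 1.0279 × 263 s = 270.3 s.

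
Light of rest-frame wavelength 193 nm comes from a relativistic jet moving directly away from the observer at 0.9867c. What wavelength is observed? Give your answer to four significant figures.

Relativistic Doppler for wavelength: λ_obs = λ_src · √((1+β)/(1−β)).
With β = 0.9867: factor = √(1.9867/0.0133) = 12.222.
λ_obs = 193 × 12.222 = 2359 nm.

2359 nm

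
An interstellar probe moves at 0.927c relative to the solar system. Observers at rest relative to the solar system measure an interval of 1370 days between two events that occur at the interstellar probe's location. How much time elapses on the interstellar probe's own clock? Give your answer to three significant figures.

514 days

With β = 0.927, γ = 1/√(1 − 0.927²) = 1/√0.140671 = 2.6662.
The interstellar probe's clock runs slow as seen from the solar system, so Δτ = Δt/γ = 1370/2.6662 = 514 days.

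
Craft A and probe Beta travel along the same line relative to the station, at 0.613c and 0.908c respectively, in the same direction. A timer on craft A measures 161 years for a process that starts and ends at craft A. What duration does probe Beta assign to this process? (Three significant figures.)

The velocity of craft A relative to probe Beta is (0.613 − 0.908)c / (1 − 0.613×0.908) = −0.66532c; relative speed 0.66532c.
γ for this relative speed: γ = 1/√(1 − 0.442651) = 1.3395.
The clock on craft A records proper time, so probe Beta measures Δt = γΔτ = 1.3395 × 161 = 216 years.

216 years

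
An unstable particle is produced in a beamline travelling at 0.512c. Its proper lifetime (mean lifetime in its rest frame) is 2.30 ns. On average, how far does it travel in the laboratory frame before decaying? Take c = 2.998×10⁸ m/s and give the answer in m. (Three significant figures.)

0.411 m

With β = 0.512, γ = 1/√(1 − 0.512²) = 1/√0.737856 = 1.1642.
Lab-frame lifetime: Δt = γτ = 1.1642 × 2.30 ns = 2.6777 ns.
Distance: d = vΔt = 0.512 × 2.998×10⁸ m/s × 2.6777×10^-9 s = 0.411 m.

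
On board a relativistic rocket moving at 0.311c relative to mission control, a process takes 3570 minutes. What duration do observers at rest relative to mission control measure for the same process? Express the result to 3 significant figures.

β² = 0.096721, so γ = 1/√0.903279 = 1.0522.
Time dilation: Δt = γ·Δτ = 1.0522 × 3570 = 3760 minutes.

3760 minutes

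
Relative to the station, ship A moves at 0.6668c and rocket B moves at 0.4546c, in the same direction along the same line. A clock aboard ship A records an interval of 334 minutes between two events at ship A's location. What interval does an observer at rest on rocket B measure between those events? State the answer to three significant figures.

Speed of ship A in rocket B's frame: u = (v_A − v_B)/(1 − v_A v_B/c²) = (0.6668 − 0.4546)/(1 − 0.6668×0.4546) = 0.2122/0.69687272 = 0.3045; |u| = 0.3045c.
γ for this relative speed: γ = 1/√(1 − 0.0927202) = 1.0499.
Ship A's interval is proper; time dilation gives Δt_B = γΔτ = 1.0499 × 334 minutes = 351 minutes.

351 minutes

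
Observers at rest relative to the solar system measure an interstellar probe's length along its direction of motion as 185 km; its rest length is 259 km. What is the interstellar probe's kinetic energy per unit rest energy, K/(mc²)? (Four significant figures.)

From L = L₀/γ: γ = 259/185 = 1.4.
K/(mc²) = γ − 1 = 1.4 − 1 = 0.4000.

0.4000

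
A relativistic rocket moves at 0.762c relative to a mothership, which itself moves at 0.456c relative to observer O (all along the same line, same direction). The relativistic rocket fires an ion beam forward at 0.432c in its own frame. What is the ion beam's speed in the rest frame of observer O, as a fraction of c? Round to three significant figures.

0.961c

Compose velocities in two stages. Stage 1 (into S'): u₁ = (0.432+0.762)/(1+0.432×0.762) = 0.8983.
Stage 2 (into S): u = (0.8983+0.456)/(1+0.8983×0.456) = 0.96075, so the speed is 0.961c.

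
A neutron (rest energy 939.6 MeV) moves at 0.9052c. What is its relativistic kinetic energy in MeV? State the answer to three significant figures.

With β = 0.9052, γ = 1/√(1 − 0.9052²) = 1/√0.18061296 = 2.353.
Kinetic energy: K = (γ − 1)mc² = (2.353 − 1) × 939.6 MeV = 1.353 × 939.6 = 1270 MeV.

1270 MeV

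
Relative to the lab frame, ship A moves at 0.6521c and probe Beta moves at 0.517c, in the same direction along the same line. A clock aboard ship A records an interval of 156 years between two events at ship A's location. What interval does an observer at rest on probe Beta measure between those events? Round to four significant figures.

159.3 years

Speed of ship A in probe Beta's frame: u = (v_A − v_B)/(1 − v_A v_B/c²) = (0.6521 − 0.517)/(1 − 0.6521×0.517) = 0.1351/0.6628643 = 0.20381; |u| = 0.20381c.
At |u| = 0.20381c, γ = (1 − 0.0415385)^(−1/2) = 1.0214.
The clock on ship A records proper time, so probe Beta measures Δt = γΔτ = 1.0214 × 156 = 159.3 years.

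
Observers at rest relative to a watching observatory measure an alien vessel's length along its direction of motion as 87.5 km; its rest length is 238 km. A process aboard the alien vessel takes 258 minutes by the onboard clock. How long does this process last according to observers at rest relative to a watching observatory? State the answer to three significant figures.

Length contraction gives γ = L₀/L = 238/87.5 = 2.72.
Δt = γΔτ = 2.72 × 258 = 702 minutes.

702 minutes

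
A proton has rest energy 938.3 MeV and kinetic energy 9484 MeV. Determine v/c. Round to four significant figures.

0.9959

K = (γ−1)mc², so γ = 1 + 9484/938.3 = 11.108.
Then v/c = √(1 − γ⁻²) = √(1 − 0.00810454) = √0.99189546 = 0.9959.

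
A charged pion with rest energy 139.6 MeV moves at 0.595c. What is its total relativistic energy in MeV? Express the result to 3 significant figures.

γ = 1/√(1 − β²) = 1/√(1 − 0.354025) = 1/√0.645975 = 1/0.803726 = 1.2442.
Total energy: E = γmc² = 1.2442 × 139.6 MeV = 174 MeV.

174 MeV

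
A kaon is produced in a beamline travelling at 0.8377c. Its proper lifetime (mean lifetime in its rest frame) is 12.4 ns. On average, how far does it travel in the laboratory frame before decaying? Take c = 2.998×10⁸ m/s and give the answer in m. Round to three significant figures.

5.70 m

β² = 0.70174129, so γ = 1/√0.29825871 = 1.8311.
Lab-frame lifetime: Δt = γτ = 1.8311 × 12.4 ns = 22.706 ns.
Distance: d = vΔt = 0.8377 × 2.998×10⁸ m/s × 2.2706×10^-8 s = 5.70 m.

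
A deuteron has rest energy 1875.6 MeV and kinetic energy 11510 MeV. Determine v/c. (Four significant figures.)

0.9901

γ = 1 + K/(mc²) = 1 + 11510/1875.6 = 7.1367.
β = √(1 − 1/γ²) = √(1 − 0.0196338) = √0.9803662 = 0.9901.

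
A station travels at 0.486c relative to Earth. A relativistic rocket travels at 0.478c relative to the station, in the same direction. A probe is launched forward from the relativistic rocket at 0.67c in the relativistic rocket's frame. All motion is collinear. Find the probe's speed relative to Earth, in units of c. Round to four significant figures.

0.9529c

Compose velocities in two stages. Stage 1 (into S'): u₁ = (0.67+0.478)/(1+0.67×0.478) = 0.86953.
Stage 2 (into S): u = (0.86953+0.486)/(1+0.86953×0.486) = 0.95286, so the speed is 0.9529c.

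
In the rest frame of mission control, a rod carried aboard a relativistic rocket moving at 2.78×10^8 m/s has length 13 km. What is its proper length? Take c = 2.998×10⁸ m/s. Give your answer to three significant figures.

β = v/c = (2.78×10^8 m/s)/(2.998×10⁸ m/s) = 0.927285.
β² = 0.8598575, so γ = 1/√0.1401425 = 2.6713.
Proper length: L₀ = γ·L = 2.6713 × 13 = 34.7 km.

34.7 km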